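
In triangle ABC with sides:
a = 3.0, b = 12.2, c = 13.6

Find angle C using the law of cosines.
c² = a² + b² − 2ab·cos(C)  ⇒  cos(C) = (a² + b² − c²)/(2ab)
cos(C) = (3.0² + 12.2² − 13.6²)/(2·3.0·12.2) = (9 + 148.84 − 184.96)/73.2 = -27.12/73.2 ≈ -0.370492
C = arccos(-0.370492) ≈ 111.746°

C = 111.7°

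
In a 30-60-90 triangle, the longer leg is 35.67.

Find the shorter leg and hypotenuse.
In a 30-60-90 triangle the sides are in ratio 1 : √3 : 2, so short leg = long leg/√3 and hypotenuse = 2·(short leg).
Short leg = 35.67/√3 ≈ 35.67/1.73205 ≈ 20.5941
Hypotenuse = 2·20.5941 ≈ 41.1882

Short leg = 20.59, Hypotenuse = 41.19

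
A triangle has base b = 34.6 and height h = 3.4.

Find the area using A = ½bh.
A = ½·b·h = ½·34.6·3.4 = ½·117.64 = 58.82

Area = 58.82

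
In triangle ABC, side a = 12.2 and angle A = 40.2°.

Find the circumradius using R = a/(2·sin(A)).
R = a/(2·sin(A)) = 12.2/(2·sin(40.2°))
sin(40.2°) ≈ 0.645458
R ≈ 12.2/(2·0.645458) = 12.2/1.29092 ≈ 9.45066

R = 9.451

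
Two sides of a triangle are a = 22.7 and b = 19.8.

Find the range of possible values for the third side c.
Triangle inequality: |a − b| < c < a + b
|a − b| = |22.7 − 19.8| = 2.9
a + b = 22.7 + 19.8 = 42.5

2.9 < c < 42.5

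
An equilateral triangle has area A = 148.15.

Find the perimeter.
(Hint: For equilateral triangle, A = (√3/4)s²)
A = (√3/4)s²  ⇒  s² = 4A/√3 = 4·148.15/√3 = 592.6/1.73205 ≈ 342.138
s ≈ √342.138 ≈ 18.497
Perimeter = 3s ≈ 3·18.497 ≈ 55.4909

Perimeter = 55.49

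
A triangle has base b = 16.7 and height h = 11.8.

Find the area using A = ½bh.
A = ½·b·h = ½·16.7·11.8 = ½·197.06 = 98.53

Area = 98.53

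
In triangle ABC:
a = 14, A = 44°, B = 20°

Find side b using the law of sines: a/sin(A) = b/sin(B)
a/sin(A) = b/sin(B)  ⇒  b = a·sin(B)/sin(A) = 14·sin(20°)/sin(44°)
sin(20°) ≈ 0.34202, sin(44°) ≈ 0.694658
b ≈ 14·0.34202/0.694658 ≈ 4.78828/0.694658 ≈ 6.893

b = 6.893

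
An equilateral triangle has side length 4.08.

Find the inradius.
r = Area/s with s the semi-perimeter.
Area = (√3/4)·4.08² = (√3/4)·16.6464 ≈ 0.433013·16.6464 ≈ 7.2081
s = 3·4.08/2 = 6.12
r ≈ 7.2081/6.12 ≈ 1.17779
(Equivalently r = side/(2√3) = 4.08/3.4641 ≈ 1.17779.)

r = 1.178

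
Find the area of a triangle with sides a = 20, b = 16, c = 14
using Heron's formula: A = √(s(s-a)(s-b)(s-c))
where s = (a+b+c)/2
s = (20 + 16 + 14)/2 = 50/2 = 25
s − a = 5, s − b = 9, s − c = 11
s(s−a)(s−b)(s−c) = 25·5·9·11 = 12375
Area = √12375 ≈ 111.243

s = 25.0, Area = 111.2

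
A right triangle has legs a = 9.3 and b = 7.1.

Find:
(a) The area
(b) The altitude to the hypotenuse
(a) The legs are perpendicular, so Area = ½·a·b = ½·9.3·7.1 = ½·66.03 = 33.015
(b) Hypotenuse c = √(a² + b²) = √(86.49 + 50.41) = √136.9 ≈ 11.7004
    Area = ½·c·h_c  ⇒  h_c = 2·Area/c = 66.03/11.7004 ≈ 5.64338

Area = 33.015, h_c = 5.643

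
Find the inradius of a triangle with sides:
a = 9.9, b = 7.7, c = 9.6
r = Area/s where s is the semi-perimeter.
s = (9.9 + 7.7 + 9.6)/2 = 27.2/2 = 13.6
Area = √(s(s−a)(s−b)(s−c)) = √(13.6·3.7·5.9·4) ≈ √1187.55 ≈ 34.4609
r ≈ 34.4609/13.6 ≈ 2.53389

r = 2.534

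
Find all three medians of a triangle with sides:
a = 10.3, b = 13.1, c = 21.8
Median formula: m_a = ½√(2b² + 2c² − a²) (and cyclically). a² = 106.09, b² = 171.61, c² = 475.24.
m_a = ½√(2·171.61 + 2·475.24 − 106.09) = ½√1187.61 ≈ ½·34.4617 ≈ 17.2309
m_b = ½√(2·106.09 + 2·475.24 − 171.61) = ½√991.05 ≈ ½·31.4809 ≈ 15.7405
m_c = ½√(2·106.09 + 2·171.61 − 475.24) = ½√80.16 ≈ ½·8.95321 ≈ 4.47661

m_a = 17.23, m_b = 15.74, m_c = 4.477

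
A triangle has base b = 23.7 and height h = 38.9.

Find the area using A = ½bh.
A = ½·b·h = ½·23.7·38.9 = ½·921.93 = 460.965

Area = 460.965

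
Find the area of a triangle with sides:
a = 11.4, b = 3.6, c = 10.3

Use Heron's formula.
s = (11.4 + 3.6 + 10.3)/2 = 25.3/2 = 12.65
s − a = 1.25, s − b = 9.05, s − c = 2.35
s(s−a)(s−b)(s−c) = 12.65·1.25·9.05·2.35 ≈ 336.292
Area = √336.292 ≈ 18.3383

Area = 18.34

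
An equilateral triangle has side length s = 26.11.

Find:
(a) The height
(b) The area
(a) The height splits the triangle into two 30-60-90 halves: h = s·√3/2 = 26.11·1.73205/2 ≈ 45.2238/2 ≈ 22.6119
(b) Area = (√3/4)·s² = (√3/4)·26.11² = (√3/4)·681.7321 ≈ 0.433013·681.7321 ≈ 295.199

Height = 22.61, Area = 295.2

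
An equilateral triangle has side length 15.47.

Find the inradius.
r = Area/s with s the semi-perimeter.
Area = (√3/4)·15.47² = (√3/4)·239.3209 ≈ 0.433013·239.3209 ≈ 103.629
s = 3·15.47/2 = 23.205
r ≈ 103.629/23.205 ≈ 4.4658
(Equivalently r = side/(2√3) = 15.47/3.4641 ≈ 4.4658.)

r = 4.466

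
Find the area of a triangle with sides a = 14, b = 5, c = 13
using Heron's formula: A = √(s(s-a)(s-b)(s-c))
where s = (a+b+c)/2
s = (14 + 5 + 13)/2 = 32/2 = 16
s − a = 2, s − b = 11, s − c = 3
s(s−a)(s−b)(s−c) = 16·2·11·3 = 1056
Area = √1056 ≈ 32.4962

s = 16.0, Area = 32.5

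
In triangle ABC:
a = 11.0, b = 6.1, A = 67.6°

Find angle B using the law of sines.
a/sin(A) = b/sin(B)  ⇒  sin(B) = b·sin(A)/a = 6.1·sin(67.6°)/11.0
sin(67.6°) ≈ 0.924546
sin(B) ≈ 6.1·0.924546/11.0 ≈ 5.63973/11.0 ≈ 0.512703
B = arcsin(0.512703) ≈ 30.844°
(Since b ≤ a we need B ≤ A, so the obtuse alternative 180° − 30.844° ≈ 149.156° is rejected.)

B = 30.84°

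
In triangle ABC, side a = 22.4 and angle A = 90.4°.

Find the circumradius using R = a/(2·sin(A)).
R = a/(2·sin(A)) = 22.4/(2·sin(90.4°))
sin(90.4°) ≈ 0.999976
R ≈ 22.4/(2·0.999976) = 22.4/1.99995 ≈ 11.2003

R = 11.2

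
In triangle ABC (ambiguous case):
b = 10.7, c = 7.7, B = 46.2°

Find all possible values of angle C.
b/sin(B) = c/sin(C)  ⇒  sin(C) = c·sin(B)/b = 7.7·sin(46.2°)/10.7
sin(46.2°) ≈ 0.72176
sin(C) ≈ 7.7·0.72176/10.7 ≈ 5.55755/10.7 ≈ 0.519398
Candidate 1: C₁ = arcsin(0.519398) ≈ 31.2918°  →  A = 180° − 46.2° − 31.2918° ≈ 102.508° > 0, valid
Candidate 2: C₂ = 180° − C₁ ≈ 148.708°  →  A = 180° − 46.2° − 148.708° ≈ -14.9082° ≤ 0, not a valid triangle

C = 31.29° (one solution)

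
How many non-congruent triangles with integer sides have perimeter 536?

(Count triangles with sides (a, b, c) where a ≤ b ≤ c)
Let a ≤ b ≤ c with a + b + c = 536. The only binding inequality is a + b > c, i.e. 536 − c > c, so c < 536/2; and c ≥ 536/3 since c is the largest side.
So 179 ≤ c ≤ 267. For each c, b runs from ⌈(536 − c)/2⌉ up to c (then a = 536 − b − c satisfies 1 ≤ a ≤ b automatically), giving c − ⌈(536 − c)/2⌉ + 1 choices.
Summing over c: 1 + 3 + 4 + 6 + … + 132 + 133  (89 terms, c = 179, …, 267) = 5985
Check (closed form: nearest integer to p²/48 for even p, (p+3)²/48 for odd p): 536²/48 = 287296/48 ≈ 5985.33 → 5985

5985 triangles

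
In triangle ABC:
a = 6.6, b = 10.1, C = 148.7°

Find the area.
Two sides and the included angle (SAS): A = ½·a·b·sin(C) = ½·6.6·10.1·sin(148.7°)
sin(148.7°) ≈ 0.519519
A ≈ ½·66.66·0.519519 = 33.33·0.519519 ≈ 17.3156

Area = 17.32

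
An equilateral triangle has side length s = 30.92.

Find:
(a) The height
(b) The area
(a) The height splits the triangle into two 30-60-90 halves: h = s·√3/2 = 30.92·1.73205/2 ≈ 53.555/2 ≈ 26.7775
(b) Area = (√3/4)·s² = (√3/4)·30.92² = (√3/4)·956.0464 ≈ 0.433013·956.0464 ≈ 413.98

Height = 26.78, Area = 414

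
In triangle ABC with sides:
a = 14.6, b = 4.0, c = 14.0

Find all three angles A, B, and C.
Law of cosines for each angle (a² = 213.16, b² = 16, c² = 196):
cos(A) = (b² + c² − a²)/(2bc) = (16 + 196 − 213.16)/(2·4.0·14.0) = -1.16/112 ≈ -0.0103571  ⇒  A ≈ 90.5934°
cos(B) = (a² + c² − b²)/(2ac) = (213.16 + 196 − 16)/(2·14.6·14.0) = 393.16/408.8 ≈ 0.961742  ⇒  B ≈ 15.8999°
cos(C) = (a² + b² − c²)/(2ab) = (213.16 + 16 − 196)/(2·14.6·4.0) = 33.16/116.8 ≈ 0.283904  ⇒  C ≈ 73.5066°
Check: A + B + C ≈ 180°

A = 90.59°, B = 15.9°, C = 73.51°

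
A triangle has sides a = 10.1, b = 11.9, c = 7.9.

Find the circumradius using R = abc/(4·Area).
First find the area with Heron's formula.
s = (10.1 + 11.9 + 7.9)/2 = 14.95
Area = √(s(s−a)(s−b)(s−c)) = √(14.95·4.85·3.05·7.05) ≈ √1559.09 ≈ 39.4853
abc = 10.1·11.9·7.9 = 949.501
R = abc/(4·Area) ≈ 949.501/(4·39.4853) = 949.501/157.941 ≈ 6.01173

R = 6.012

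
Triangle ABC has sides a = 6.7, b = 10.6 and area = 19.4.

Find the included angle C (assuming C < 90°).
Area = ½·a·b·sin(C)  ⇒  sin(C) = 2·Area/(a·b) = 2·19.4/(6.7·10.6) = 38.8/71.02 ≈ 0.546325
C = arcsin(0.546325) ≈ 33.1153° (taking the acute solution since C < 90°)

C = 33.12°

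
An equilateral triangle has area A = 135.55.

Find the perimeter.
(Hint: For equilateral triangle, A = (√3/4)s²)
A = (√3/4)s²  ⇒  s² = 4A/√3 = 4·135.55/√3 = 542.2/1.73205 ≈ 313.039
s ≈ √313.039 ≈ 17.6929
Perimeter = 3s ≈ 3·17.6929 ≈ 53.0788

Perimeter = 53.08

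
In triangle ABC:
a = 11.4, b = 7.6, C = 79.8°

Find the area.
Two sides and the included angle (SAS): A = ½·a·b·sin(C) = ½·11.4·7.6·sin(79.8°)
sin(79.8°) ≈ 0.984196
A ≈ ½·86.64·0.984196 = 43.32·0.984196 ≈ 42.6354

Area = 42.64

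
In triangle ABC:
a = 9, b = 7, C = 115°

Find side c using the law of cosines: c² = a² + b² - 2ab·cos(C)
c² = 9² + 7² − 2·9·7·cos(115°)
cos(115°) ≈ -0.422618
c² ≈ 81 + 49 − 126·(-0.422618) ≈ 130 + 53.2499 ≈ 183.25
c ≈ √183.25 ≈ 13.537

c = 13.54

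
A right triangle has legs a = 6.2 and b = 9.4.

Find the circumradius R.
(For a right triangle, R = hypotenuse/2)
Hypotenuse c = √(a² + b²) = √(38.44 + 88.36) = √126.8 ≈ 11.2606
R = c/2 ≈ 11.2606/2 ≈ 5.63028

R = 5.63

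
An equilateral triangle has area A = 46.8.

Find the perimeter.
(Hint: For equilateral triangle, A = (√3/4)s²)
A = (√3/4)s²  ⇒  s² = 4A/√3 = 4·46.8/√3 = 187.2/1.73205 ≈ 108.08
s ≈ √108.08 ≈ 10.3962
Perimeter = 3s ≈ 3·10.3962 ≈ 31.1885

Perimeter = 31.19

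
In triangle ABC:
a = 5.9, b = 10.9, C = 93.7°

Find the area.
Two sides and the included angle (SAS): A = ½·a·b·sin(C) = ½·5.9·10.9·sin(93.7°)
sin(93.7°) ≈ 0.997916
A ≈ ½·64.31·0.997916 = 32.155·0.997916 ≈ 32.088

Area = 32.09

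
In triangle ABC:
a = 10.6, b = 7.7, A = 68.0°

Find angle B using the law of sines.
a/sin(A) = b/sin(B)  ⇒  sin(B) = b·sin(A)/a = 7.7·sin(68.0°)/10.6
sin(68.0°) ≈ 0.927184
sin(B) ≈ 7.7·0.927184/10.6 ≈ 7.13932/10.6 ≈ 0.67352
B = arcsin(0.67352) ≈ 42.3394°
(Since b ≤ a we need B ≤ A, so the obtuse alternative 180° − 42.3394° ≈ 137.661° is rejected.)

B = 42.34°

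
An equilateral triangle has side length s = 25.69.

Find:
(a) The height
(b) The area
(a) The height splits the triangle into two 30-60-90 halves: h = s·√3/2 = 25.69·1.73205/2 ≈ 44.4964/2 ≈ 22.2482
(b) Area = (√3/4)·s² = (√3/4)·25.69² = (√3/4)·659.9761 ≈ 0.433013·659.9761 ≈ 285.778

Height = 22.25, Area = 285.8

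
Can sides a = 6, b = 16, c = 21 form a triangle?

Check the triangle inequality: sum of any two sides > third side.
a + b vs c: 6 + 16 = 22 > 21  ✓
a + c vs b: 6 + 21 = 27 > 16  ✓
b + c vs a: 16 + 21 = 37 > 6  ✓

Yes, triangle inequality satisfied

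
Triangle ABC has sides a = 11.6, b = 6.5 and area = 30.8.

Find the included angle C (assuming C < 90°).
Area = ½·a·b·sin(C)  ⇒  sin(C) = 2·Area/(a·b) = 2·30.8/(11.6·6.5) = 61.6/75.4 ≈ 0.816976
C = arcsin(0.816976) ≈ 54.7832° (taking the acute solution since C < 90°)

C = 54.78°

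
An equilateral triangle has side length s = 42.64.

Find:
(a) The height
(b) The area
(a) The height splits the triangle into two 30-60-90 halves: h = s·√3/2 = 42.64·1.73205/2 ≈ 73.8546/2 ≈ 36.9273
(b) Area = (√3/4)·s² = (√3/4)·42.64² = (√3/4)·1818.1696 ≈ 0.433013·1818.1696 ≈ 787.291

Height = 36.93, Area = 787.3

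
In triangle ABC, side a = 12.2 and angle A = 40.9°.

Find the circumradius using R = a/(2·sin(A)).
R = a/(2·sin(A)) = 12.2/(2·sin(40.9°))
sin(40.9°) ≈ 0.654741
R ≈ 12.2/(2·0.654741) = 12.2/1.30948 ≈ 9.31666

R = 9.317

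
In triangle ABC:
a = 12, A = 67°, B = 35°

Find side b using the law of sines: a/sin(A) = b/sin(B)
a/sin(A) = b/sin(B)  ⇒  b = a·sin(B)/sin(A) = 12·sin(35°)/sin(67°)
sin(35°) ≈ 0.573576, sin(67°) ≈ 0.920505
b ≈ 12·0.573576/0.920505 ≈ 6.88292/0.920505 ≈ 7.47733

b = 7.477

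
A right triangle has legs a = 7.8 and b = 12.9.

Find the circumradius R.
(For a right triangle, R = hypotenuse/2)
Hypotenuse c = √(a² + b²) = √(60.84 + 166.41) = √227.25 ≈ 15.0748
R = c/2 ≈ 15.0748/2 ≈ 7.53741

R = 7.537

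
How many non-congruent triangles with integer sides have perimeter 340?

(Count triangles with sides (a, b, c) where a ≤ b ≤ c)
Let a ≤ b ≤ c with a + b + c = 340. The only binding inequality is a + b > c, i.e. 340 − c > c, so c < 340/2; and c ≥ 340/3 since c is the largest side.
So 114 ≤ c ≤ 169. For each c, b runs from ⌈(340 − c)/2⌉ up to c (then a = 340 − b − c satisfies 1 ≤ a ≤ b automatically), giving c − ⌈(340 − c)/2⌉ + 1 choices.
Summing over c: 2 + 3 + 5 + 6 + … + 83 + 84  (56 terms, c = 114, …, 169) = 2408
Check (closed form: nearest integer to p²/48 for even p, (p+3)²/48 for odd p): 340²/48 = 115600/48 ≈ 2408.33 → 2408

2408 triangles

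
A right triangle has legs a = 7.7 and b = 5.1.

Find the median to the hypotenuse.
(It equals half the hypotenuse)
Hypotenuse c = √(a² + b²) = √(59.29 + 26.01) = √85.3 ≈ 9.2358
Median to hypotenuse = c/2 ≈ 9.2358/2 ≈ 4.6179

Median = 4.618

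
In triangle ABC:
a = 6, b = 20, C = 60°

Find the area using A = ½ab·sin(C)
A = ½·a·b·sin(C) = ½·6·20·sin(60°)
sin(60°) ≈ 0.866025
A ≈ ½·120·0.866025 = 60·0.866025 ≈ 51.9615

Area = 51.96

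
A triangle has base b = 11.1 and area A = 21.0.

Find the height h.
A = ½·b·h  ⇒  h = 2A/b = 2·21.0/11.1 = 42/11.1 ≈ 3.78378

h = 3.784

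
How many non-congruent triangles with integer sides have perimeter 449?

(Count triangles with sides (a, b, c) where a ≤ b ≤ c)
Let a ≤ b ≤ c with a + b + c = 449. The only binding inequality is a + b > c, i.e. 449 − c > c, so c < 449/2; and c ≥ 449/3 since c is the largest side.
So 150 ≤ c ≤ 224. For each c, b runs from ⌈(449 − c)/2⌉ up to c (then a = 449 − b − c satisfies 1 ≤ a ≤ b automatically), giving c − ⌈(449 − c)/2⌉ + 1 choices.
Summing over c: 1 + 3 + 4 + 6 + … + 111 + 112  (75 terms, c = 150, …, 224) = 4256
Check (closed form: nearest integer to p²/48 for even p, (p+3)²/48 for odd p): (449+3)²/48 = 452²/48 = 204304/48 ≈ 4256.33 → 4256

4256 triangles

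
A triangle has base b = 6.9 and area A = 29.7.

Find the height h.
A = ½·b·h  ⇒  h = 2A/b = 2·29.7/6.9 = 59.4/6.9 ≈ 8.6087

h = 8.609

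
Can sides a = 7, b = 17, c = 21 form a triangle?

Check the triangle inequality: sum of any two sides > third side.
a + b vs c: 7 + 17 = 24 > 21  ✓
a + c vs b: 7 + 21 = 28 > 17  ✓
b + c vs a: 17 + 21 = 38 > 7  ✓

Yes, triangle inequality satisfied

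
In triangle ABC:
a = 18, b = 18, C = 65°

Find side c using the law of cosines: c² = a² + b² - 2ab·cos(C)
c² = 18² + 18² − 2·18·18·cos(65°)
cos(65°) ≈ 0.422618
c² ≈ 324 + 324 − 648·(0.422618) ≈ 648 − 273.857 ≈ 374.143
c ≈ √374.143 ≈ 19.3428

c = 19.34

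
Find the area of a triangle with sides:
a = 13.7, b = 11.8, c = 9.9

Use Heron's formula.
s = (13.7 + 11.8 + 9.9)/2 = 35.4/2 = 17.7
s − a = 4, s − b = 5.9, s − c = 7.8
s(s−a)(s−b)(s−c) = 17.7·4·5.9·7.8 ≈ 3258.22
Area = √3258.22 ≈ 57.0808

Area = 57.08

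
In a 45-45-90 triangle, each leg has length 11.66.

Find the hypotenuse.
In a 45-45-90 triangle the sides are in ratio 1 : 1 : √2, so hypotenuse = leg·√2.
Hypotenuse = 11.66·√2 ≈ 11.66·1.41421 ≈ 16.4897

Hypotenuse = 11.66√2 = 16.49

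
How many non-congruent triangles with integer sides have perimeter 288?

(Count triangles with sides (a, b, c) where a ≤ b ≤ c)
Let a ≤ b ≤ c with a + b + c = 288. The only binding inequality is a + b > c, i.e. 288 − c > c, so c < 288/2; and c ≥ 288/3 since c is the largest side.
So 96 ≤ c ≤ 143. For each c, b runs from ⌈(288 − c)/2⌉ up to c (then a = 288 − b − c satisfies 1 ≤ a ≤ b automatically), giving c − ⌈(288 − c)/2⌉ + 1 choices.
Summing over c: 1 + 2 + 4 + 5 + … + 70 + 71  (48 terms, c = 96, …, 143) = 1728
Check (closed form: nearest integer to p²/48 for even p, (p+3)²/48 for odd p): 288²/48 = 82944/48 ≈ 1728.00 → 1728

1728 triangles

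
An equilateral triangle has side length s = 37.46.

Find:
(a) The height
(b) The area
(a) The height splits the triangle into two 30-60-90 halves: h = s·√3/2 = 37.46·1.73205/2 ≈ 64.8826/2 ≈ 32.4413
(b) Area = (√3/4)·s² = (√3/4)·37.46² = (√3/4)·1403.2516 ≈ 0.433013·1403.2516 ≈ 607.626

Height = 32.44, Area = 607.6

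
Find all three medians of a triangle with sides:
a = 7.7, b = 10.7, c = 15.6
Median formula: m_a = ½√(2b² + 2c² − a²) (and cyclically). a² = 59.29, b² = 114.49, c² = 243.36.
m_a = ½√(2·114.49 + 2·243.36 − 59.29) = ½√656.41 ≈ ½·25.6205 ≈ 12.8102
m_b = ½√(2·59.29 + 2·243.36 − 114.49) = ½√490.81 ≈ ½·22.1542 ≈ 11.0771
m_c = ½√(2·59.29 + 2·114.49 − 243.36) = ½√104.2 ≈ ½·10.2078 ≈ 5.10392

m_a = 12.81, m_b = 11.08, m_c = 5.104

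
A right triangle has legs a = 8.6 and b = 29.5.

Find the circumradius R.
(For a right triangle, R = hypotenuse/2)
Hypotenuse c = √(a² + b²) = √(73.96 + 870.25) = √944.21 ≈ 30.728
R = c/2 ≈ 30.728/2 ≈ 15.364

R = 15.36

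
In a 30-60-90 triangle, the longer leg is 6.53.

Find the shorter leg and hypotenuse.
In a 30-60-90 triangle the sides are in ratio 1 : √3 : 2, so short leg = long leg/√3 and hypotenuse = 2·(short leg).
Short leg = 6.53/√3 ≈ 6.53/1.73205 ≈ 3.7701
Hypotenuse = 2·3.7701 ≈ 7.54019

Short leg = 3.77, Hypotenuse = 7.54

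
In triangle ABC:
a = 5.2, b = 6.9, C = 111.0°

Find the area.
Two sides and the included angle (SAS): A = ½·a·b·sin(C) = ½·5.2·6.9·sin(111.0°)
sin(111.0°) ≈ 0.93358
A ≈ ½·35.88·0.93358 = 17.94·0.93358 ≈ 16.7484

Area = 16.75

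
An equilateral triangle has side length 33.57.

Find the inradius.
r = Area/s with s the semi-perimeter.
Area = (√3/4)·33.57² = (√3/4)·1126.9449 ≈ 0.433013·1126.9449 ≈ 487.981
s = 3·33.57/2 = 50.355
r ≈ 487.981/50.355 ≈ 9.69082
(Equivalently r = side/(2√3) = 33.57/3.4641 ≈ 9.69082.)

r = 9.691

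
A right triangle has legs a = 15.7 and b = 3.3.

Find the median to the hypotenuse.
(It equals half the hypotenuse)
Hypotenuse c = √(a² + b²) = √(246.49 + 10.89) = √257.38 ≈ 16.0431
Median to hypotenuse = c/2 ≈ 16.0431/2 ≈ 8.02153

Median = 8.022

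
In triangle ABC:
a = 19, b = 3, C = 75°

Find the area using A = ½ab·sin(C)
A = ½·a·b·sin(C) = ½·19·3·sin(75°)
sin(75°) ≈ 0.965926
A ≈ ½·57·0.965926 = 28.5·0.965926 ≈ 27.5289

Area = 27.53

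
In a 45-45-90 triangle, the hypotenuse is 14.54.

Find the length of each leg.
In a 45-45-90 triangle hypotenuse = leg·√2, so leg = hypotenuse/√2.
Leg = 14.54/√2 ≈ 14.54/1.41421 ≈ 10.2813

Each leg = 10.28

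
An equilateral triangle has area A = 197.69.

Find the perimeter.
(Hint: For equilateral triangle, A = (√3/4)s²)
A = (√3/4)s²  ⇒  s² = 4A/√3 = 4·197.69/√3 = 790.76/1.73205 ≈ 456.545
s ≈ √456.545 ≈ 21.3669
Perimeter = 3s ≈ 3·21.3669 ≈ 64.1008

Perimeter = 64.1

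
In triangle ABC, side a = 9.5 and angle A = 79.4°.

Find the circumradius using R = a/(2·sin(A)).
R = a/(2·sin(A)) = 9.5/(2·sin(79.4°))
sin(79.4°) ≈ 0.982935
R ≈ 9.5/(2·0.982935) = 9.5/1.96587 ≈ 4.83246

R = 4.832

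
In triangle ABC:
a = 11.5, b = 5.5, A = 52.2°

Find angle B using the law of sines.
a/sin(A) = b/sin(B)  ⇒  sin(B) = b·sin(A)/a = 5.5·sin(52.2°)/11.5
sin(52.2°) ≈ 0.790155
sin(B) ≈ 5.5·0.790155/11.5 ≈ 4.34585/11.5 ≈ 0.3779
B = arcsin(0.3779) ≈ 22.2037°
(Since b ≤ a we need B ≤ A, so the obtuse alternative 180° − 22.2037° ≈ 157.796° is rejected.)

B = 22.2°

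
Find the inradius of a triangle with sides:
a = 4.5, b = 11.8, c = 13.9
r = Area/s where s is the semi-perimeter.
s = (4.5 + 11.8 + 13.9)/2 = 30.2/2 = 15.1
Area = √(s(s−a)(s−b)(s−c)) = √(15.1·10.6·3.3·1.2) ≈ √633.838 ≈ 25.1761
r ≈ 25.1761/15.1 ≈ 1.66729

r = 1.667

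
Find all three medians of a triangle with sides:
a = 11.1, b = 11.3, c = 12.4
Median formula: m_a = ½√(2b² + 2c² − a²) (and cyclically). a² = 123.21, b² = 127.69, c² = 153.76.
m_a = ½√(2·127.69 + 2·153.76 − 123.21) = ½√439.69 ≈ ½·20.9688 ≈ 10.4844
m_b = ½√(2·123.21 + 2·153.76 − 127.69) = ½√426.25 ≈ ½·20.6458 ≈ 10.3229
m_c = ½√(2·123.21 + 2·127.69 − 153.76) = ½√348.04 ≈ ½·18.6558 ≈ 9.32792

m_a = 10.48, m_b = 10.32, m_c = 9.328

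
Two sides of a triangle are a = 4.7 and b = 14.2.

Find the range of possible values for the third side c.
Triangle inequality: |a − b| < c < a + b
|a − b| = |4.7 − 14.2| = 9.5
a + b = 4.7 + 14.2 = 18.9

9.5 < c < 18.9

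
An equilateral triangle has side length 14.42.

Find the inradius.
r = Area/s with s the semi-perimeter.
Area = (√3/4)·14.42² = (√3/4)·207.9364 ≈ 0.433013·207.9364 ≈ 90.0391
s = 3·14.42/2 = 21.63
r ≈ 90.0391/21.63 ≈ 4.1627
(Equivalently r = side/(2√3) = 14.42/3.4641 ≈ 4.1627.)

r = 4.163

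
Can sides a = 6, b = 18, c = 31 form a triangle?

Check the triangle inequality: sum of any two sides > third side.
a + b vs c: 6 + 18 = 24 ≤ 31  ✗
a + c vs b: 6 + 31 = 37 > 18  ✓
b + c vs a: 18 + 31 = 49 > 6  ✓

No: 6 + 18 = 24 is not > 31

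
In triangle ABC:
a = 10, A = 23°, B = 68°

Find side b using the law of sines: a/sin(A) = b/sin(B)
a/sin(A) = b/sin(B)  ⇒  b = a·sin(B)/sin(A) = 10·sin(68°)/sin(23°)
sin(68°) ≈ 0.927184, sin(23°) ≈ 0.390731
b ≈ 10·0.927184/0.390731 ≈ 9.27184/0.390731 ≈ 23.7295

b = 23.73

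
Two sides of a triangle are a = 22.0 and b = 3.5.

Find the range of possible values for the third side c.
Triangle inequality: |a − b| < c < a + b
|a − b| = |22.0 − 3.5| = 18.5
a + b = 22.0 + 3.5 = 25.5

18.5 < c < 25.5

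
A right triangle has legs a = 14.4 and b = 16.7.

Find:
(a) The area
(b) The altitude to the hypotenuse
(a) The legs are perpendicular, so Area = ½·a·b = ½·14.4·16.7 = ½·240.48 = 120.24
(b) Hypotenuse c = √(a² + b²) = √(207.36 + 278.89) = √486.25 ≈ 22.0511
    Area = ½·c·h_c  ⇒  h_c = 2·Area/c = 240.48/22.0511 ≈ 10.9056

Area = 120.24, h_c = 10.91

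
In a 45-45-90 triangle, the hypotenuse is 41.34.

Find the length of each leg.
In a 45-45-90 triangle hypotenuse = leg·√2, so leg = hypotenuse/√2.
Leg = 41.34/√2 ≈ 41.34/1.41421 ≈ 29.2318

Each leg = 29.23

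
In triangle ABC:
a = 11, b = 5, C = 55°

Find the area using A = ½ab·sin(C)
A = ½·a·b·sin(C) = ½·11·5·sin(55°)
sin(55°) ≈ 0.819152
A ≈ ½·55·0.819152 = 27.5·0.819152 ≈ 22.5267

Area = 22.53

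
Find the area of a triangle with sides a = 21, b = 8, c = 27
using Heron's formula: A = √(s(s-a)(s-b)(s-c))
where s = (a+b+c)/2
s = (21 + 8 + 27)/2 = 56/2 = 28
s − a = 7, s − b = 20, s − c = 1
s(s−a)(s−b)(s−c) = 28·7·20·1 = 3920
Area = √3920 ≈ 62.6099

s = 28.0, Area = 62.61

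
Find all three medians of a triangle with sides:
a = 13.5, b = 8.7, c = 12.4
Median formula: m_a = ½√(2b² + 2c² − a²) (and cyclically). a² = 182.25, b² = 75.69, c² = 153.76.
m_a = ½√(2·75.69 + 2·153.76 − 182.25) = ½√276.65 ≈ ½·16.6328 ≈ 8.3164
m_b = ½√(2·182.25 + 2·153.76 − 75.69) = ½√596.33 ≈ ½·24.4199 ≈ 12.2099
m_c = ½√(2·182.25 + 2·75.69 − 153.76) = ½√362.12 ≈ ½·19.0295 ≈ 9.51473

m_a = 8.316, m_b = 12.21, m_c = 9.515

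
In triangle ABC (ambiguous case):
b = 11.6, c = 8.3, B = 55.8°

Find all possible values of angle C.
b/sin(B) = c/sin(C)  ⇒  sin(C) = c·sin(B)/b = 8.3·sin(55.8°)/11.6
sin(55.8°) ≈ 0.827081
sin(C) ≈ 8.3·0.827081/11.6 ≈ 6.86477/11.6 ≈ 0.59179
Candidate 1: C₁ = arcsin(0.59179) ≈ 36.2842°  →  A = 180° − 55.8° − 36.2842° ≈ 87.9158° > 0, valid
Candidate 2: C₂ = 180° − C₁ ≈ 143.716°  →  A = 180° − 55.8° − 143.716° ≈ -19.5158° ≤ 0, not a valid triangle

C = 36.28° (one solution)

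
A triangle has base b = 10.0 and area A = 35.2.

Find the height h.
A = ½·b·h  ⇒  h = 2A/b = 2·35.2/10.0 = 70.4/10.0 ≈ 7.04

h = 7.04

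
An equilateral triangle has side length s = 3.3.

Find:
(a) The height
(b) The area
(a) The height splits the triangle into two 30-60-90 halves: h = s·√3/2 = 3.3·1.73205/2 ≈ 5.71577/2 ≈ 2.85788
(b) Area = (√3/4)·s² = (√3/4)·3.3² = (√3/4)·10.89 ≈ 0.433013·10.89 ≈ 4.71551

Height = 2.858, Area = 4.716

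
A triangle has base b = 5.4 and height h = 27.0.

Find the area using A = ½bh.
A = ½·b·h = ½·5.4·27.0 = ½·145.8 = 72.9

Area = 72.9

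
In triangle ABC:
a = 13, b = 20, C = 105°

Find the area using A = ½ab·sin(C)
A = ½·a·b·sin(C) = ½·13·20·sin(105°)
sin(105°) ≈ 0.965926
A ≈ ½·260·0.965926 = 130·0.965926 ≈ 125.57

Area = 125.6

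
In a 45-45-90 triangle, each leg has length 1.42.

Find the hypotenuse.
In a 45-45-90 triangle the sides are in ratio 1 : 1 : √2, so hypotenuse = leg·√2.
Hypotenuse = 1.42·√2 ≈ 1.42·1.41421 ≈ 2.00818

Hypotenuse = 1.42√2 = 2.008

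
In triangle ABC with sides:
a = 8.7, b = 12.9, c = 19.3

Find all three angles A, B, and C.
Law of cosines for each angle (a² = 75.69, b² = 166.41, c² = 372.49):
cos(A) = (b² + c² − a²)/(2bc) = (166.41 + 372.49 − 75.69)/(2·12.9·19.3) = 463.21/497.94 ≈ 0.930253  ⇒  A ≈ 21.5258°
cos(B) = (a² + c² − b²)/(2ac) = (75.69 + 372.49 − 166.41)/(2·8.7·19.3) = 281.77/335.82 ≈ 0.839051  ⇒  B ≈ 32.96°
cos(C) = (a² + b² − c²)/(2ab) = (75.69 + 166.41 − 372.49)/(2·8.7·12.9) = -130.39/224.46 ≈ -0.580905  ⇒  C ≈ 125.514°
Check: A + B + C ≈ 180°

A = 21.53°, B = 32.96°, C = 125.5°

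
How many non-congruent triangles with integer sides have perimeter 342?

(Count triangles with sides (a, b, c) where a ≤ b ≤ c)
Let a ≤ b ≤ c with a + b + c = 342. The only binding inequality is a + b > c, i.e. 342 − c > c, so c < 342/2; and c ≥ 342/3 since c is the largest side.
So 114 ≤ c ≤ 170. For each c, b runs from ⌈(342 − c)/2⌉ up to c (then a = 342 − b − c satisfies 1 ≤ a ≤ b automatically), giving c − ⌈(342 − c)/2⌉ + 1 choices.
Summing over c: 1 + 2 + 4 + 5 + … + 83 + 85  (57 terms, c = 114, …, 170) = 2437
Check (closed form: nearest integer to p²/48 for even p, (p+3)²/48 for odd p): 342²/48 = 116964/48 ≈ 2436.75 → 2437

2437 triangles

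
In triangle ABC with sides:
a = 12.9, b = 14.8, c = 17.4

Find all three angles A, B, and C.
Law of cosines for each angle (a² = 166.41, b² = 219.04, c² = 302.76):
cos(A) = (b² + c² − a²)/(2bc) = (219.04 + 302.76 − 166.41)/(2·14.8·17.4) = 355.39/515.04 ≈ 0.690024  ⇒  A ≈ 46.368°
cos(B) = (a² + c² − b²)/(2ac) = (166.41 + 302.76 − 219.04)/(2·12.9·17.4) = 250.13/448.92 ≈ 0.557182  ⇒  B ≈ 56.1389°
cos(C) = (a² + b² − c²)/(2ab) = (166.41 + 219.04 − 302.76)/(2·12.9·14.8) = 82.69/381.84 ≈ 0.216557  ⇒  C ≈ 77.4931°
Check: A + B + C ≈ 180°

A = 46.37°, B = 56.14°, C = 77.49°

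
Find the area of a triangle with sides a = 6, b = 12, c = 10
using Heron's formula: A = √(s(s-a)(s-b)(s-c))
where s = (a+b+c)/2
s = (6 + 12 + 10)/2 = 28/2 = 14
s − a = 8, s − b = 2, s − c = 4
s(s−a)(s−b)(s−c) = 14·8·2·4 = 896
Area = √896 ≈ 29.9333

s = 14.0, Area = 29.93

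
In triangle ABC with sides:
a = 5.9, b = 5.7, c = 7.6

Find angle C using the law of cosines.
c² = a² + b² − 2ab·cos(C)  ⇒  cos(C) = (a² + b² − c²)/(2ab)
cos(C) = (5.9² + 5.7² − 7.6²)/(2·5.9·5.7) = (34.81 + 32.49 − 57.76)/67.26 = 9.54/67.26 ≈ 0.141838
C = arccos(0.141838) ≈ 81.8458°

C = 81.85°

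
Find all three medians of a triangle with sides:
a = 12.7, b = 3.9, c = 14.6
Median formula: m_a = ½√(2b² + 2c² − a²) (and cyclically). a² = 161.29, b² = 15.21, c² = 213.16.
m_a = ½√(2·15.21 + 2·213.16 − 161.29) = ½√295.45 ≈ ½·17.1887 ≈ 8.59433
m_b = ½√(2·161.29 + 2·213.16 − 15.21) = ½√733.69 ≈ ½·27.0867 ≈ 13.5434
m_c = ½√(2·161.29 + 2·15.21 − 213.16) = ½√139.84 ≈ ½·11.8254 ≈ 5.9127

m_a = 8.594, m_b = 13.54, m_c = 5.913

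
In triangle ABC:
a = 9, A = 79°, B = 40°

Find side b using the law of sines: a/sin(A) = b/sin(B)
a/sin(A) = b/sin(B)  ⇒  b = a·sin(B)/sin(A) = 9·sin(40°)/sin(79°)
sin(40°) ≈ 0.642788, sin(79°) ≈ 0.981627
b ≈ 9·0.642788/0.981627 ≈ 5.78509/0.981627 ≈ 5.89337

b = 5.893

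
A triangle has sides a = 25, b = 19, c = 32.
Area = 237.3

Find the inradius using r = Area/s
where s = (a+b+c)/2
s = (25 + 19 + 32)/2 = 76/2 = 38
r = Area/s = 237.3/38 ≈ 6.24474

r = 6.245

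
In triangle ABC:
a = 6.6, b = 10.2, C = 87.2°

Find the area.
Two sides and the included angle (SAS): A = ½·a·b·sin(C) = ½·6.6·10.2·sin(87.2°)
sin(87.2°) ≈ 0.998806
A ≈ ½·67.32·0.998806 = 33.66·0.998806 ≈ 33.6198

Area = 33.62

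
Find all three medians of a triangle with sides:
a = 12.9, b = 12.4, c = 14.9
Median formula: m_a = ½√(2b² + 2c² − a²) (and cyclically). a² = 166.41, b² = 153.76, c² = 222.01.
m_a = ½√(2·153.76 + 2·222.01 − 166.41) = ½√585.13 ≈ ½·24.1895 ≈ 12.0947
m_b = ½√(2·166.41 + 2·222.01 − 153.76) = ½√623.08 ≈ ½·24.9616 ≈ 12.4808
m_c = ½√(2·166.41 + 2·153.76 − 222.01) = ½√418.33 ≈ ½·20.4531 ≈ 10.2266

m_a = 12.09, m_b = 12.48, m_c = 10.23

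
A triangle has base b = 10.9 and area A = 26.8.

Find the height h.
A = ½·b·h  ⇒  h = 2A/b = 2·26.8/10.9 = 53.6/10.9 ≈ 4.91743

h = 4.917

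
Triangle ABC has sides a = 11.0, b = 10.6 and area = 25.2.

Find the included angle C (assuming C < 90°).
Area = ½·a·b·sin(C)  ⇒  sin(C) = 2·Area/(a·b) = 2·25.2/(11.0·10.6) = 50.4/116.6 ≈ 0.432247
C = arcsin(0.432247) ≈ 25.6102° (taking the acute solution since C < 90°)

C = 25.61°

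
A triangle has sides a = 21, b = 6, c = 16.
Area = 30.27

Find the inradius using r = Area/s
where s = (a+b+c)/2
s = (21 + 6 + 16)/2 = 43/2 = 21.5
r = Area/s = 30.27/21.5 ≈ 1.40791

r = 1.408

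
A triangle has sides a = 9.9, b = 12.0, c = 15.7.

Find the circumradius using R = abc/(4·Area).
First find the area with Heron's formula.
s = (9.9 + 12.0 + 15.7)/2 = 18.8
Area = √(s(s−a)(s−b)(s−c)) = √(18.8·8.9·6.8·3.1) ≈ √3527.11 ≈ 59.3894
abc = 9.9·12.0·15.7 = 1865.16
R = abc/(4·Area) ≈ 1865.16/(4·59.3894) = 1865.16/237.558 ≈ 7.8514

R = 7.851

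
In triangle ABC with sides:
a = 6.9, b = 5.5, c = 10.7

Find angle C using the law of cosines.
c² = a² + b² − 2ab·cos(C)  ⇒  cos(C) = (a² + b² − c²)/(2ab)
cos(C) = (6.9² + 5.5² − 10.7²)/(2·6.9·5.5) = (47.61 + 30.25 − 114.49)/75.9 = -36.63/75.9 ≈ -0.482609
C = arccos(-0.482609) ≈ 118.856°

C = 118.9°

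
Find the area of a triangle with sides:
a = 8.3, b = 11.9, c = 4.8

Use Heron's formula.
s = (8.3 + 11.9 + 4.8)/2 = 25/2 = 12.5
s − a = 4.2, s − b = 0.6, s − c = 7.7
s(s−a)(s−b)(s−c) = 12.5·4.2·0.6·7.7 ≈ 242.55
Area = √242.55 ≈ 15.574

Area = 15.57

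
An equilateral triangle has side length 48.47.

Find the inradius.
r = Area/s with s the semi-perimeter.
Area = (√3/4)·48.47² = (√3/4)·2349.3409 ≈ 0.433013·2349.3409 ≈ 1017.29
s = 3·48.47/2 = 72.705
r ≈ 1017.29/72.705 ≈ 13.9921
(Equivalently r = side/(2√3) = 48.47/3.4641 ≈ 13.9921.)

r = 13.99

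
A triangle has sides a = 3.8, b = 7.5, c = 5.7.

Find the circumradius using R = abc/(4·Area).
First find the area with Heron's formula.
s = (3.8 + 7.5 + 5.7)/2 = 8.5
Area = √(s(s−a)(s−b)(s−c)) = √(8.5·4.7·1·2.8) ≈ √111.86 ≈ 10.5764
abc = 3.8·7.5·5.7 = 162.45
R = abc/(4·Area) ≈ 162.45/(4·10.5764) = 162.45/42.3056 ≈ 3.83992

R = 3.84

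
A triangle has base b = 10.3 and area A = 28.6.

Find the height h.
A = ½·b·h  ⇒  h = 2A/b = 2·28.6/10.3 = 57.2/10.3 ≈ 5.5534

h = 5.553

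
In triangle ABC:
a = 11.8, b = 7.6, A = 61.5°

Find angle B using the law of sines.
a/sin(A) = b/sin(B)  ⇒  sin(B) = b·sin(A)/a = 7.6·sin(61.5°)/11.8
sin(61.5°) ≈ 0.878817
sin(B) ≈ 7.6·0.878817/11.8 ≈ 6.67901/11.8 ≈ 0.566018
B = arcsin(0.566018) ≈ 34.473°
(Since b ≤ a we need B ≤ A, so the obtuse alternative 180° − 34.473° ≈ 145.527° is rejected.)

B = 34.47°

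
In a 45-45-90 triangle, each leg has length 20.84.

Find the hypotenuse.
In a 45-45-90 triangle the sides are in ratio 1 : 1 : √2, so hypotenuse = leg·√2.
Hypotenuse = 20.84·√2 ≈ 20.84·1.41421 ≈ 29.4722

Hypotenuse = 20.84√2 = 29.47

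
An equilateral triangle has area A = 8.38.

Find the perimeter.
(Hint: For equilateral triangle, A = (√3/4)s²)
A = (√3/4)s²  ⇒  s² = 4A/√3 = 4·8.38/√3 = 33.52/1.73205 ≈ 19.3528
s ≈ √19.3528 ≈ 4.39918
Perimeter = 3s ≈ 3·4.39918 ≈ 13.1975

Perimeter = 13.2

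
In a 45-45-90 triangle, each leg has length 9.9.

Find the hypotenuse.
In a 45-45-90 triangle the sides are in ratio 1 : 1 : √2, so hypotenuse = leg·√2.
Hypotenuse = 9.9·√2 ≈ 9.9·1.41421 ≈ 14.0007

Hypotenuse = 9.9√2 = 14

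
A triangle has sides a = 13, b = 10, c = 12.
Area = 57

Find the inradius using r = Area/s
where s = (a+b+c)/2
s = (13 + 10 + 12)/2 = 35/2 = 17.5
r = Area/s = 57/17.5 ≈ 3.25714

r = 3.257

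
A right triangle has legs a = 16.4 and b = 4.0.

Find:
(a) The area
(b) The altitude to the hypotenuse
(a) The legs are perpendicular, so Area = ½·a·b = ½·16.4·4.0 = ½·65.6 = 32.8
(b) Hypotenuse c = √(a² + b²) = √(268.96 + 16) = √284.96 ≈ 16.8808
    Area = ½·c·h_c  ⇒  h_c = 2·Area/c = 65.6/16.8808 ≈ 3.88608

Area = 32.8, h_c = 3.886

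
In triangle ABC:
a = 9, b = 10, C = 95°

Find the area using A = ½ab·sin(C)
A = ½·a·b·sin(C) = ½·9·10·sin(95°)
sin(95°) ≈ 0.996195
A ≈ ½·90·0.996195 = 45·0.996195 ≈ 44.8288

Area = 44.83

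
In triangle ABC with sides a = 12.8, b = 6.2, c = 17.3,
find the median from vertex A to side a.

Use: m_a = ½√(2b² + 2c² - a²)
m_a = ½√(2·6.2² + 2·17.3² − 12.8²) = ½√(2·38.44 + 2·299.29 − 163.84) = ½√(76.88 + 598.58 − 163.84) = ½√511.62
√511.62 ≈ 22.619, so m_a ≈ 11.3095

m_a = 11.31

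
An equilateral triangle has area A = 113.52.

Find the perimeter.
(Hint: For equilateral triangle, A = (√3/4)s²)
A = (√3/4)s²  ⇒  s² = 4A/√3 = 4·113.52/√3 = 454.08/1.73205 ≈ 262.163
s ≈ √262.163 ≈ 16.1915
Perimeter = 3s ≈ 3·16.1915 ≈ 48.5744

Perimeter = 48.57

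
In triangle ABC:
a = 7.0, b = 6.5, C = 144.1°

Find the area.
Two sides and the included angle (SAS): A = ½·a·b·sin(C) = ½·7.0·6.5·sin(144.1°)
sin(144.1°) ≈ 0.586372
A ≈ ½·45.5·0.586372 = 22.75·0.586372 ≈ 13.34

Area = 13.34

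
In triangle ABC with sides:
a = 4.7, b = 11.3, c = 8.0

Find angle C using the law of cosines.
c² = a² + b² − 2ab·cos(C)  ⇒  cos(C) = (a² + b² − c²)/(2ab)
cos(C) = (4.7² + 11.3² − 8.0²)/(2·4.7·11.3) = (22.09 + 127.69 − 64)/106.22 = 85.78/106.22 ≈ 0.807569
C = arccos(0.807569) ≈ 36.1409°

C = 36.14°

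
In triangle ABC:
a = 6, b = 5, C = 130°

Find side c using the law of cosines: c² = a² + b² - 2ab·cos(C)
c² = 6² + 5² − 2·6·5·cos(130°)
cos(130°) ≈ -0.642788
c² ≈ 36 + 25 − 60·(-0.642788) ≈ 61 + 38.5673 ≈ 99.5673
c ≈ √99.5673 ≈ 9.97834

c = 9.978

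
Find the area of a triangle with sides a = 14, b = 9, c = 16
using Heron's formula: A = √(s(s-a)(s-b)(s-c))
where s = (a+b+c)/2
s = (14 + 9 + 16)/2 = 39/2 = 19.5
s − a = 5.5, s − b = 10.5, s − c = 3.5
s(s−a)(s−b)(s−c) = 19.5·5.5·10.5·3.5 = 3941.4375
Area = √3941.4375 ≈ 62.7809

s = 19.5, Area = 62.78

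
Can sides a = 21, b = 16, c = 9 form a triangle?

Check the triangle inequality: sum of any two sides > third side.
a + b vs c: 21 + 16 = 37 > 9  ✓
a + c vs b: 21 + 9 = 30 > 16  ✓
b + c vs a: 16 + 9 = 25 > 21  ✓

Yes, triangle inequality satisfied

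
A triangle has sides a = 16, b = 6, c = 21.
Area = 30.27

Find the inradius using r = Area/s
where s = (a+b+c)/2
s = (16 + 6 + 21)/2 = 43/2 = 21.5
r = Area/s = 30.27/21.5 ≈ 1.40791

r = 1.408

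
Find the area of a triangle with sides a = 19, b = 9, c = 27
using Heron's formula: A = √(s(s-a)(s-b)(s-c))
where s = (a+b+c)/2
s = (19 + 9 + 27)/2 = 55/2 = 27.5
s − a = 8.5, s − b = 18.5, s − c = 0.5
s(s−a)(s−b)(s−c) = 27.5·8.5·18.5·0.5 = 2162.1875
Area = √2162.1875 ≈ 46.4993

s = 27.5, Area = 46.5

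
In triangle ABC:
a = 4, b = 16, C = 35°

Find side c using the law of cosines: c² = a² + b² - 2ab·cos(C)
c² = 4² + 16² − 2·4·16·cos(35°)
cos(35°) ≈ 0.819152
c² ≈ 16 + 256 − 128·(0.819152) ≈ 272 − 104.851 ≈ 167.149
c ≈ √167.149 ≈ 12.9286

c = 12.93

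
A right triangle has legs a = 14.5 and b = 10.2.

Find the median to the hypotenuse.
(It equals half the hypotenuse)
Hypotenuse c = √(a² + b²) = √(210.25 + 104.04) = √314.29 ≈ 17.7282
Median to hypotenuse = c/2 ≈ 17.7282/2 ≈ 8.86411

Median = 8.864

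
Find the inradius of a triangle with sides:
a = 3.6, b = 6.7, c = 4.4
r = Area/s where s is the semi-perimeter.
s = (3.6 + 6.7 + 4.4)/2 = 14.7/2 = 7.35
Area = √(s(s−a)(s−b)(s−c)) = √(7.35·3.75·0.65·2.95) ≈ √52.8511 ≈ 7.26988
r ≈ 7.26988/7.35 ≈ 0.989099

r = 0.9891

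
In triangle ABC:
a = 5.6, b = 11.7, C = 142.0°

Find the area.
Two sides and the included angle (SAS): A = ½·a·b·sin(C) = ½·5.6·11.7·sin(142.0°)
sin(142.0°) ≈ 0.615661
A ≈ ½·65.52·0.615661 = 32.76·0.615661 ≈ 20.1691

Area = 20.17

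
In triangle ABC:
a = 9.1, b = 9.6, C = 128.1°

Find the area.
Two sides and the included angle (SAS): A = ½·a·b·sin(C) = ½·9.1·9.6·sin(128.1°)
sin(128.1°) ≈ 0.786935
A ≈ ½·87.36·0.786935 = 43.68·0.786935 ≈ 34.3733

Area = 34.37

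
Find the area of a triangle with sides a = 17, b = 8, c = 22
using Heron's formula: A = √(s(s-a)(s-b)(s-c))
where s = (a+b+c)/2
s = (17 + 8 + 22)/2 = 47/2 = 23.5
s − a = 6.5, s − b = 15.5, s − c = 1.5
s(s−a)(s−b)(s−c) = 23.5·6.5·15.5·1.5 = 3551.4375
Area = √3551.4375 ≈ 59.5939

s = 23.5, Area = 59.59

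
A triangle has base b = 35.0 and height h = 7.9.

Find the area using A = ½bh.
A = ½·b·h = ½·35.0·7.9 = ½·276.5 = 138.25

Area = 138.25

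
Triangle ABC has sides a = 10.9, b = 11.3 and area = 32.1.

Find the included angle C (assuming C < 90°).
Area = ½·a·b·sin(C)  ⇒  sin(C) = 2·Area/(a·b) = 2·32.1/(10.9·11.3) = 64.2/123.17 ≈ 0.521231
C = arcsin(0.521231) ≈ 31.4148° (taking the acute solution since C < 90°)

C = 31.41°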